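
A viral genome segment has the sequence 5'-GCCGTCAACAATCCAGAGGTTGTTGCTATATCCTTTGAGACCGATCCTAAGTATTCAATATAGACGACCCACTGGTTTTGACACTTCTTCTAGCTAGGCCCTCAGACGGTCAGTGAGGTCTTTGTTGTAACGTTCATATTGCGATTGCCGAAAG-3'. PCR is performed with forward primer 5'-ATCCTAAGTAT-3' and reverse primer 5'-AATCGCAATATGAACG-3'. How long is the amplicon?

103 bp

Forward primer ATCCTAAGTAT is found on the top strand at positions 44–54.
Taking the reverse complement of AATCGCAATATGAACG gives CGTTCATATTGCGATT, found at positions 131–146 on the template; the primer anneals here to the top strand with its 3' end pointing upstream.
Amplicon spans positions 44–146: 103 bp.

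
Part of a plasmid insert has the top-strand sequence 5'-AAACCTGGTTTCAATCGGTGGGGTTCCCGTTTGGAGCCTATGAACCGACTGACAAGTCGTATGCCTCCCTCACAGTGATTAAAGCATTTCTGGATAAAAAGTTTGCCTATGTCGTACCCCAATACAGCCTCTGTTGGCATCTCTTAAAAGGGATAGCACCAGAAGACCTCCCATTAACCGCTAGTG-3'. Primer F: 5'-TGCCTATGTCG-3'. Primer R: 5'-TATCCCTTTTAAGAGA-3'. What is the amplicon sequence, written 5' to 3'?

Forward primer TGCCTATGTCG is found on the top strand at positions 104–114.
The reverse primer's reverse complement is TCTCTTAAAAGGGATA, which matches the template at positions 140–155.
The product is the template from position 104 through 155 (52 bp).

5'-TGCCTATGTCGTACCCCAATACAGCCTCTGTTGGCATCTCTTAAAAGGGATA-3'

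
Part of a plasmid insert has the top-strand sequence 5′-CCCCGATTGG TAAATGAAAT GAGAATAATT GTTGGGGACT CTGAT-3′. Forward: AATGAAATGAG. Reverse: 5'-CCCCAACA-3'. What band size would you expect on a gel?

25 bp

The forward primer matches the template at positions 13–23.
The reverse primer's reverse complement is TGTTGGGG, which matches the template at positions 30–37.
Product length = (reverse-primer end) − (forward-primer start) + 1 = 37 − 13 + 1 = 25 bp.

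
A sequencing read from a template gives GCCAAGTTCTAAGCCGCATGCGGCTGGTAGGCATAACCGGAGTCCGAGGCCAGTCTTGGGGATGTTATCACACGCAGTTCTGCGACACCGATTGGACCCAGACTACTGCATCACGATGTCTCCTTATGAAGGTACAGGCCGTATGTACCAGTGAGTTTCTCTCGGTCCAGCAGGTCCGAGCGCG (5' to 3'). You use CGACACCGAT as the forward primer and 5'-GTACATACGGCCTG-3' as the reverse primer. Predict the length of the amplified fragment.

66 bp

Scanning the template, CGACACCGAT occurs at positions 83–92; this primer anneals to the bottom strand there with its 3' end pointing downstream.
Reverse complement of the reverse primer: CAGGCCGTATGTAC. This occurs on the top strand at positions 135–148.
Amplicon spans positions 83–148: 66 bp.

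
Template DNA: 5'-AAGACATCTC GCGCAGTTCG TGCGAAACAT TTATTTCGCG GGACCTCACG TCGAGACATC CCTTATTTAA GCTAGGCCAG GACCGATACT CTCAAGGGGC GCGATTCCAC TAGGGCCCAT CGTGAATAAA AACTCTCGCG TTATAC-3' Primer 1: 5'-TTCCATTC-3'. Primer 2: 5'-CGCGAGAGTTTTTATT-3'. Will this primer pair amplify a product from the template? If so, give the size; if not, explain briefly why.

No product — primer 1 has no binding site in the template.

Primer 1 (TTCCATTC) does not match the top strand, and its reverse complement GAATGGAA does not match either.
With no annealing site for primer 1, no amplification occurs.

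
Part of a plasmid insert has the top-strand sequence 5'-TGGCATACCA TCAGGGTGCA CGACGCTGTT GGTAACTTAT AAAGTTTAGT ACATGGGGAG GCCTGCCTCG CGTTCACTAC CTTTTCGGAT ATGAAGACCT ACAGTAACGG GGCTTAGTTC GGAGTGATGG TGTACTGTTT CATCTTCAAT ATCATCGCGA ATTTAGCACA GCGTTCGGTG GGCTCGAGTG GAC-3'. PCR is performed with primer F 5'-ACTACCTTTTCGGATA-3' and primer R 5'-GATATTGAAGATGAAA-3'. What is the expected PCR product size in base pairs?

Scanning the template, ACTACCTTTTCGGATA occurs at positions 76–91; this primer anneals to the bottom strand there with its 3' end pointing downstream.
The reverse primer's reverse complement is TTTCATCTTCAATATC, which matches the template at positions 138–153.
Amplicon spans positions 76–153: 78 bp.

78 bp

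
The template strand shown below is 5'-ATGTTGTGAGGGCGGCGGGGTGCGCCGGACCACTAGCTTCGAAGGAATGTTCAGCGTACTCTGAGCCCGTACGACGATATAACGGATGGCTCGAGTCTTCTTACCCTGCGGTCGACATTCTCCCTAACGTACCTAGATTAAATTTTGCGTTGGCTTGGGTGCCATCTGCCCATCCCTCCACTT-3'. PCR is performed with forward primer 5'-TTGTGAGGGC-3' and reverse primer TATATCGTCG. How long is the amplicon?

The forward primer matches the template at positions 4–13.
Reverse complement of the reverse primer: CGACGATATA. This occurs on the top strand at positions 72–81.
The product runs from position 4 to position 81, so its length is 81 − 4 + 1 = 78 bp.

78 bp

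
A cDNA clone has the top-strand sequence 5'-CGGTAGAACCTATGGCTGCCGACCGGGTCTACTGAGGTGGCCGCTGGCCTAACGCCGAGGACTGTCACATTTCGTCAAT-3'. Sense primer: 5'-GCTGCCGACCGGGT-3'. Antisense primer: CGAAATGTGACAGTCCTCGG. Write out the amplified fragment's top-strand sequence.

5'-GCTGCCGACCGGGTCTACTGAGGTGGCCGCTGGCCTAACGCCGAGGACTGTCACATTTCG-3'

The forward primer matches the template at positions 15–28.
The reverse primer's reverse complement is CCGAGGACTGTCACATTTCG, which matches the template at positions 55–74.
The product is the template from position 15 through 74 (60 bp).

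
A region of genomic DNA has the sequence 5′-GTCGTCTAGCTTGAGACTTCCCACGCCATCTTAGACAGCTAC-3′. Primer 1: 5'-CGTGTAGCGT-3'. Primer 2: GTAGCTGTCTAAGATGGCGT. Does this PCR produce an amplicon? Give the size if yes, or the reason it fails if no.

No product — primer 1 has no binding site in the template.

Primer 1 (CGTGTAGCGT) does not match the top strand, and its reverse complement ACGCTACACG does not match either.
With no annealing site for primer 1, no amplification occurs.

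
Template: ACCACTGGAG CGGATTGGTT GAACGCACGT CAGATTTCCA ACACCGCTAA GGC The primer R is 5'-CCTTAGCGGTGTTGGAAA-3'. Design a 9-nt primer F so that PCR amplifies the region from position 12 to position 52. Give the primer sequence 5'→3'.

The reverse primer's reverse complement TTTCCAACACCGCTAAGG matches the template at positions 35–52; the product starts at position 12.
The forward primer is identical to the top strand over positions 12–20: GGATTGGTT.

5'-GGATTGGTT-3'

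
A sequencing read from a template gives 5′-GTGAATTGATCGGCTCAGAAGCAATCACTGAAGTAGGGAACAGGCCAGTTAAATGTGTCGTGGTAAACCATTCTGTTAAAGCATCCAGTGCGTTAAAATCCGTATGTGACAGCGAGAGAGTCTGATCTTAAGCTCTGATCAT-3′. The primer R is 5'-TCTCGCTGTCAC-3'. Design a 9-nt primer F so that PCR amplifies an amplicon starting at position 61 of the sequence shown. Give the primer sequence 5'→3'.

5'-TGGTAAACC-3'

The reverse primer's reverse complement GTGACAGCGAGA matches the template at positions 106–117; the product starts at position 61.
The forward primer is identical to the top strand over positions 61–69: TGGTAAACC.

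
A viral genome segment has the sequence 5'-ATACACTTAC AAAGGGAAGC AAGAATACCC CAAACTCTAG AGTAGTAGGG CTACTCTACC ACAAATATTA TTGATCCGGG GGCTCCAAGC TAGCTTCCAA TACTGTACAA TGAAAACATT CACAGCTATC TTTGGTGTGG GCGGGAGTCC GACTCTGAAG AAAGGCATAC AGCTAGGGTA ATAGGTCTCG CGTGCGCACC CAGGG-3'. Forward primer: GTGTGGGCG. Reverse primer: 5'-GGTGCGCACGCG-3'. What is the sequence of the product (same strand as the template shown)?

5'-GTGTGGGCGGGAGTCCGACTCTGAAGAAAGGCATACAGCTAGGGTAATAGGTCTCGCGTGCGCACC-3'

The forward primer matches the template at positions 135–143.
Taking the reverse complement of GGTGCGCACGCG gives CGCGTGCGCACC, found at positions 189–200 on the template; the primer anneals here to the top strand with its 3' end pointing upstream.
The product is the template from position 135 through 200 (66 bp).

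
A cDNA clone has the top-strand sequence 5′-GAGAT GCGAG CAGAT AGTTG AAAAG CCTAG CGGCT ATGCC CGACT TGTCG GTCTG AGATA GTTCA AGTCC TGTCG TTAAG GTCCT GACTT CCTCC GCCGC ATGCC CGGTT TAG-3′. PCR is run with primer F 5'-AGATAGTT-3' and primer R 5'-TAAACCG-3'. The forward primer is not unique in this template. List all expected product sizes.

The forward primer AGATAGTT matches the top strand at positions 12–19, 56–63.
The reverse primer's reverse complement is CGGTTTA, matching at positions 106–112.
Each forward site pairs with the reverse site to give a product ending at position 112: sizes 101, 57 bp.

101 bp, 57 bp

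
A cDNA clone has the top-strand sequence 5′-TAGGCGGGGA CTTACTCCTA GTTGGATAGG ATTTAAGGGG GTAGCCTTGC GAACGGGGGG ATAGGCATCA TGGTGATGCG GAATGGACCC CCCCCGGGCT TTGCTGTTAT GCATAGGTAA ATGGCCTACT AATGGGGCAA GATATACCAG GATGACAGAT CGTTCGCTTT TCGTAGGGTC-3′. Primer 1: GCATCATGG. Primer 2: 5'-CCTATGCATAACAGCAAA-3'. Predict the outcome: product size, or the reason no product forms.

Yes — a 53 bp product.

Primer 1 (GCATCATGG) matches the top strand at positions 65–73; it acts as a forward primer.
Primer 2's reverse complement is TTTGCTGTTATGCATAGG, matching the top strand at positions 100–117; it acts as a reverse primer.
The 3' ends face each other across positions 65–117, giving a 53 bp product.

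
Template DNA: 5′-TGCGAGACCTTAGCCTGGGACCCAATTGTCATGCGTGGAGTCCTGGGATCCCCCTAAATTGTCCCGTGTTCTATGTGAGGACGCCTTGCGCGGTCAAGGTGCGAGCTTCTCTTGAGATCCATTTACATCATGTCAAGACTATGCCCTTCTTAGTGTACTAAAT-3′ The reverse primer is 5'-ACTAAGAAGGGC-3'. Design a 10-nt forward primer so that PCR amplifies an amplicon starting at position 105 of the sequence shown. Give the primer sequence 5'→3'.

The reverse primer's reverse complement GCCCTTCTTAGT matches the template at positions 143–154; the product starts at position 105.
The forward primer is identical to the top strand over positions 105–114: GCTTCTCTTG.

5'-GCTTCTCTTG-3'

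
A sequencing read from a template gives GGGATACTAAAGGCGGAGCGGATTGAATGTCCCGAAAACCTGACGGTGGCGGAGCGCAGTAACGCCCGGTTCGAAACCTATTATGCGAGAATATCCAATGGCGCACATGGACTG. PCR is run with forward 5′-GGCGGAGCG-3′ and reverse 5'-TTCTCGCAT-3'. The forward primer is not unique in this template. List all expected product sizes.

80 bp, 44 bp

The forward primer GGCGGAGCG matches the top strand at positions 12–20, 48–56.
The reverse primer's reverse complement is ATGCGAGAA, matching at positions 83–91.
Each forward site pairs with the reverse site to give a product ending at position 91: sizes 80, 44 bp.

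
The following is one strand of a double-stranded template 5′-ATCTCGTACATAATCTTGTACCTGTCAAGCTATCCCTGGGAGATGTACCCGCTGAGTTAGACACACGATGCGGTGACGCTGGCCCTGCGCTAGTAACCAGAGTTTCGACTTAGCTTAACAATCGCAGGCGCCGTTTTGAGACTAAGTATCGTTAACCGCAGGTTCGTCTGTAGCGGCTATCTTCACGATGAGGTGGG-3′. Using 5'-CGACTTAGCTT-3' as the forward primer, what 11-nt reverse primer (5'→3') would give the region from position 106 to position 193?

The product's 3' end on the top strand is position 193.
The reverse primer anneals to the top strand over positions 183–193, i.e. to TCACGATGAGG.
Its sequence written 5'→3' is the reverse complement: CCTCATCGTGA.

5'-CCTCATCGTGA-3'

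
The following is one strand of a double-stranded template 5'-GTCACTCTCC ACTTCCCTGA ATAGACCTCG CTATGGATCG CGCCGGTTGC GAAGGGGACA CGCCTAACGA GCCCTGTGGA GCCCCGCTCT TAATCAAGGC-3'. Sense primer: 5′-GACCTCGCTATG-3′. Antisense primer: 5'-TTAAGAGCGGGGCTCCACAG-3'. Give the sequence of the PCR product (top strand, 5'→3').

The forward primer matches the template at positions 24–35.
Taking the reverse complement of TTAAGAGCGGGGCTCCACAG gives CTGTGGAGCCCCGCTCTTAA, found at positions 74–93 on the template; the primer anneals here to the top strand with its 3' end pointing upstream.
The product is the template from position 24 through 93 (70 bp).

5'-GACCTCGCTATGGATCGCGCCGGTTGCGAAGGGGACACGCCTAACGAGCCCTGTGGAGCCCCGCTCTTAA-3'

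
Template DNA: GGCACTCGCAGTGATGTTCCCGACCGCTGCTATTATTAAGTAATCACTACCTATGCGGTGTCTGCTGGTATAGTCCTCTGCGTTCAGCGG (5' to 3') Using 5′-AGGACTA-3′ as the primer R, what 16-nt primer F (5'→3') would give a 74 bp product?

The reverse primer's reverse complement TAGTCCT matches the template at positions 71–77, so the product ends at position 77.
A 74 bp product then starts at position 77 − 74 + 1 = 4.
The forward primer is identical to the top strand there: ACTCGCAGTGATGTTC.

5'-ACTCGCAGTGATGTTC-3'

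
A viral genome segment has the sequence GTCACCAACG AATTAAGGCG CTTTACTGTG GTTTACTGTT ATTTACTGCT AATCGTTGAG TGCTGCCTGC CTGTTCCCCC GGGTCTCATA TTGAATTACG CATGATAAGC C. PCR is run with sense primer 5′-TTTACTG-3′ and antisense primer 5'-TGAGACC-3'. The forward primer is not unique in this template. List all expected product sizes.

67 bp, 57 bp, 47 bp

The forward primer TTTACTG matches the top strand at positions 22–28, 32–38, 42–48.
The reverse primer's reverse complement is GGTCTCA, matching at positions 82–88.
Each forward site pairs with the reverse site to give a product ending at position 88: sizes 67, 57, 47 bp.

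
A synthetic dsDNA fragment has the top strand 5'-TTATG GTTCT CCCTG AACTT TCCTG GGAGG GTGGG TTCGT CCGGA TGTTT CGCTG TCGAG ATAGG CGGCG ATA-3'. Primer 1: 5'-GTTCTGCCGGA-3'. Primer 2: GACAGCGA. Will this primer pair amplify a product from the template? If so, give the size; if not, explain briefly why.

No product — primer 1 has no binding site in the template.

Primer 1 (GTTCTGCCGGA) does not match the top strand, and its reverse complement TCCGGCAGAAC does not match either.
With no annealing site for primer 1, no amplification occurs.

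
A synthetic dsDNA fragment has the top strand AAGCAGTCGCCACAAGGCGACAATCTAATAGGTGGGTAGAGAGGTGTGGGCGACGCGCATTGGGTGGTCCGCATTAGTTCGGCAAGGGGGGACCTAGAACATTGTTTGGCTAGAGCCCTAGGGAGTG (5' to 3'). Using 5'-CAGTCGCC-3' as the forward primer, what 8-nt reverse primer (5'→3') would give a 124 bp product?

The forward primer binds at positions 4–11, so a 124 bp product ends at position 4 + 124 − 1 = 127.
The reverse primer anneals to the top strand over positions 120–127, i.e. to AGGGAGTG.
Its sequence written 5'→3' is the reverse complement: CACTCCCT.

5'-CACTCCCT-3'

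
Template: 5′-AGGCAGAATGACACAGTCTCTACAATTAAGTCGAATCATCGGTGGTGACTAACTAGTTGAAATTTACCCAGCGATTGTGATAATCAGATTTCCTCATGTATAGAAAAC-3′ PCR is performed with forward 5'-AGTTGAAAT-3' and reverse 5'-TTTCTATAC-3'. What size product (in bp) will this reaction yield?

52 bp

Scanning the template, AGTTGAAAT occurs at positions 55–63; this primer anneals to the bottom strand there with its 3' end pointing downstream.
Taking the reverse complement of TTTCTATAC gives GTATAGAAA, found at positions 98–106 on the template; the primer anneals here to the top strand with its 3' end pointing upstream.
Product length = (reverse-primer end) − (forward-primer start) + 1 = 106 − 55 + 1 = 52 bp.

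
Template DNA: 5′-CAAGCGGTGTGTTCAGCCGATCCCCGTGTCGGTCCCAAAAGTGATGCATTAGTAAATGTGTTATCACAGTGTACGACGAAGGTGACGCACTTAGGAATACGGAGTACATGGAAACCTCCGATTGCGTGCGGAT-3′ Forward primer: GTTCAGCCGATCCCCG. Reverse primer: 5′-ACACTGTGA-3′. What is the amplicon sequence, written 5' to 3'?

The forward primer matches the template at positions 11–26.
Taking the reverse complement of ACACTGTGA gives TCACAGTGT, found at positions 64–72 on the template; the primer anneals here to the top strand with its 3' end pointing upstream.
The product is the template from position 11 through 72 (62 bp).

5'-GTTCAGCCGATCCCCGTGTCGGTCCCAAAAGTGATGCATTAGTAAATGTGTTATCACAGTGT-3'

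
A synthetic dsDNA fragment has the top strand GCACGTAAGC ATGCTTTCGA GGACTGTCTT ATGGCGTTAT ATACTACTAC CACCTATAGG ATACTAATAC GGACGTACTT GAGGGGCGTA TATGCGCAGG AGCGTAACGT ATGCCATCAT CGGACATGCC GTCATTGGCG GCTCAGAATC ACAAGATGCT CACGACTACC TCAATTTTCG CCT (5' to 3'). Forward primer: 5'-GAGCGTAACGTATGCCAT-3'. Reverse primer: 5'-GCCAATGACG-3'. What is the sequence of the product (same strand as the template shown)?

The forward primer matches the template at positions 100–117.
The reverse primer's reverse complement is CGTCATTGGC, which matches the template at positions 130–139.
The product is the template from position 100 through 139 (40 bp).

5'-GAGCGTAACGTATGCCATCATCGGACATGCCGTCATTGGC-3'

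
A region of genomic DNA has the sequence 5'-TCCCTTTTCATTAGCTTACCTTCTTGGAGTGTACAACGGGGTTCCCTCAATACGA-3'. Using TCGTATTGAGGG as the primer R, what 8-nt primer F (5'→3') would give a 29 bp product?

5'-GAGTGTAC-3'

The reverse primer's reverse complement CCCTCAATACGA matches the template at positions 44–55, so the product ends at position 55.
A 29 bp product then starts at position 55 − 29 + 1 = 27.
The forward primer is identical to the top strand there: GAGTGTAC.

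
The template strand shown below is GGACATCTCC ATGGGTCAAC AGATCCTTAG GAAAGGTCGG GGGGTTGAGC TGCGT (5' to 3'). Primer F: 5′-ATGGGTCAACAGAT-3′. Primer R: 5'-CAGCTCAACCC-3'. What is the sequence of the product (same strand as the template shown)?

Scanning the template, ATGGGTCAACAGAT occurs at positions 11–24; this primer anneals to the bottom strand there with its 3' end pointing downstream.
The reverse primer's reverse complement is GGGTTGAGCTG, which matches the template at positions 42–52.
The product is the template from position 11 through 52 (42 bp).

5'-ATGGGTCAACAGATCCTTAGGAAAGGTCGGGGGGTTGAGCTG-3'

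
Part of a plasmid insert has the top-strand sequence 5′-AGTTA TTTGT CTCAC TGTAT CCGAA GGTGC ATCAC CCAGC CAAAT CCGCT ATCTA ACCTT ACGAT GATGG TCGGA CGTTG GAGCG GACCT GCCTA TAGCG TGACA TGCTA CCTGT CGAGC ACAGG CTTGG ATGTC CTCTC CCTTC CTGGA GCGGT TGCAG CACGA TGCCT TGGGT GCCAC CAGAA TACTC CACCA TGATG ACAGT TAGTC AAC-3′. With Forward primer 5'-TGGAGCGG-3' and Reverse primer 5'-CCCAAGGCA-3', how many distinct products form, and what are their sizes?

The forward primer TGGAGCGG matches the top strand at positions 79–86, 147–154.
The reverse primer's reverse complement is TGCCTTGGG, matching at positions 166–174.
Each forward site pairs with the reverse site to give a product ending at position 174: sizes 96, 28 bp.

Two products: 96 bp, 28 bp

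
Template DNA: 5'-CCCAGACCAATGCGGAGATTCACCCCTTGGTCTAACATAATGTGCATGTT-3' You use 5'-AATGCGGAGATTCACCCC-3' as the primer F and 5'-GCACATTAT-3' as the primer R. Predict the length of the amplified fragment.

The forward primer matches the template at positions 9–26.
Taking the reverse complement of GCACATTAT gives ATAATGTGC, found at positions 37–45 on the template; the primer anneals here to the top strand with its 3' end pointing upstream.
Amplicon spans positions 9–45: 37 bp.

37 bp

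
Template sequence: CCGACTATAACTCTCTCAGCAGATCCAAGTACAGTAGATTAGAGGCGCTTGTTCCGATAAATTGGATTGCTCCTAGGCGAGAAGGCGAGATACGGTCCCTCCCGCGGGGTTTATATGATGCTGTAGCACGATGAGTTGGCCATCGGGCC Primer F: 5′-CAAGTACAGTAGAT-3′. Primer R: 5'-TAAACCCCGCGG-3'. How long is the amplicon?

The forward primer matches the template at positions 26–39.
Taking the reverse complement of TAAACCCCGCGG gives CCGCGGGGTTTA, found at positions 102–113 on the template; the primer anneals here to the top strand with its 3' end pointing upstream.
Amplicon spans positions 26–113: 88 bp.

88 bp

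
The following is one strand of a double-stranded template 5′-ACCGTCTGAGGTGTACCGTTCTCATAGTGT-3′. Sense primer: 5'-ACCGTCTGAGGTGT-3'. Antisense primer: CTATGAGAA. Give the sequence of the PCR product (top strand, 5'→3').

5'-ACCGTCTGAGGTGTACCGTTCTCATAG-3'

Forward primer ACCGTCTGAGGTGT is found on the top strand at positions 1–14.
The reverse primer's reverse complement is TTCTCATAG, which matches the template at positions 19–27.
The product is the template from position 1 through 27 (27 bp).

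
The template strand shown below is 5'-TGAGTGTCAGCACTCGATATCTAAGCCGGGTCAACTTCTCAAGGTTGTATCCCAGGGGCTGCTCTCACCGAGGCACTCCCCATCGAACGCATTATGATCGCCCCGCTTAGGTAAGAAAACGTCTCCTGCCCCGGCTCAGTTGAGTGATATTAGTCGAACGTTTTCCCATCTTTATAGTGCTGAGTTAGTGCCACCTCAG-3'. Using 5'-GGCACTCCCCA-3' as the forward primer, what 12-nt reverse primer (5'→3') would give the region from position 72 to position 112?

5'-ACCTAAGCGGGG-3'

The product's 3' end on the top strand is position 112.
The reverse primer anneals to the top strand over positions 101–112, i.e. to CCCCGCTTAGGT.
Its sequence written 5'→3' is the reverse complement: ACCTAAGCGGGG.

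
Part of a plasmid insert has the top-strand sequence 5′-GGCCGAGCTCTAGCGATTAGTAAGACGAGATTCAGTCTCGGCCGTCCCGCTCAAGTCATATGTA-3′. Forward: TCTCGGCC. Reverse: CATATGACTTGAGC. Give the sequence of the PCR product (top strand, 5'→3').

Scanning the template, TCTCGGCC occurs at positions 36–43; this primer anneals to the bottom strand there with its 3' end pointing downstream.
The reverse primer's reverse complement is GCTCAAGTCATATG, which matches the template at positions 49–62.
The product is the template from position 36 through 62 (27 bp).

5'-TCTCGGCCGTCCCGCTCAAGTCATATG-3'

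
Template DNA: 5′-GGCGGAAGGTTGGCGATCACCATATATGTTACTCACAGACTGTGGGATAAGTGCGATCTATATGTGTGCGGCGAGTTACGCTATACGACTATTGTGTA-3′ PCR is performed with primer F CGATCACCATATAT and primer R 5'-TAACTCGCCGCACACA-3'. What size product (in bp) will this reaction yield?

Forward primer CGATCACCATATAT is found on the top strand at positions 14–27.
Taking the reverse complement of TAACTCGCCGCACACA gives TGTGTGCGGCGAGTTA, found at positions 63–78 on the template; the primer anneals here to the top strand with its 3' end pointing upstream.
Amplicon spans positions 14–78: 65 bp.

65 bp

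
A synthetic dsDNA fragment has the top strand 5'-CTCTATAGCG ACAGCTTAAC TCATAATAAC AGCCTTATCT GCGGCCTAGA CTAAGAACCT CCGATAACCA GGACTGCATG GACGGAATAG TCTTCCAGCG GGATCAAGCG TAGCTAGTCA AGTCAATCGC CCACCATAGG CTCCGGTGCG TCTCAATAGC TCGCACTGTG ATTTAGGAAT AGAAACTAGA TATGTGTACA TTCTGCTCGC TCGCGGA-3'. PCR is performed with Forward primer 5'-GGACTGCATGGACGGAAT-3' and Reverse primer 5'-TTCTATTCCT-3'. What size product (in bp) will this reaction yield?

The forward primer matches the template at positions 71–88.
Reverse complement of the reverse primer: AGGAATAGAA. This occurs on the top strand at positions 175–184.
Product length = (reverse-primer end) − (forward-primer start) + 1 = 184 − 71 + 1 = 114 bp.

114 bp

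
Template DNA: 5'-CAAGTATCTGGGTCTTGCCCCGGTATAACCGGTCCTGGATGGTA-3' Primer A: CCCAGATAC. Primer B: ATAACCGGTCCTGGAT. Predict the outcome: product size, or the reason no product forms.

No product — the primers' 3' ends point away from each other.

Primer A (CCCAGATAC) has reverse complement GTATCTGGG, which matches the top strand at positions 4–12; primer A anneals to the top strand there with its 3' end pointing upstream toward position 4.
Primer B (ATAACCGGTCCTGGAT) matches the top strand directly at positions 25–40; it anneals to the bottom strand with its 3' end pointing downstream toward position 40.
The 3' ends diverge (primer A extends toward position 1, primer B toward position 44), so the primers never converge on a shared product.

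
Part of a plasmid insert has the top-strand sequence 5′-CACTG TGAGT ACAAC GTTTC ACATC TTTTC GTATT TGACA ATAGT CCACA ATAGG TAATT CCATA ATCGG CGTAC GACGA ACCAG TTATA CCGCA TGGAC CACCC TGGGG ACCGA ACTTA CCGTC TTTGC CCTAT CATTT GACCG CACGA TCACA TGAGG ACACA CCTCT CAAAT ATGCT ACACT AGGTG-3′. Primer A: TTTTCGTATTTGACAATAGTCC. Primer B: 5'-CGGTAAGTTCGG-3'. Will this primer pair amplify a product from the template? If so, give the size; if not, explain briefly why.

Primer A (TTTTCGTATTTGACAATAGTCC) matches the top strand at positions 26–47; it acts as a forward primer.
Primer B's reverse complement is CCGAACTTACCG, matching the top strand at positions 112–123; it acts as a reverse primer.
The 3' ends face each other across positions 26–123, giving a 98 bp product.

Yes — a 98 bp product.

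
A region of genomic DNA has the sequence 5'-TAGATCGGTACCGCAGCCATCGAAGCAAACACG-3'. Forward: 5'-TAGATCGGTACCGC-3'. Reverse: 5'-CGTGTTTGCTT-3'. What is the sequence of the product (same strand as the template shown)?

5'-TAGATCGGTACCGCAGCCATCGAAGCAAACACG-3'

The forward primer matches the template at positions 1–14.
Reverse complement of the reverse primer: AAGCAAACACG. This occurs on the top strand at positions 23–33.
The product is the template from position 1 through 33 (33 bp).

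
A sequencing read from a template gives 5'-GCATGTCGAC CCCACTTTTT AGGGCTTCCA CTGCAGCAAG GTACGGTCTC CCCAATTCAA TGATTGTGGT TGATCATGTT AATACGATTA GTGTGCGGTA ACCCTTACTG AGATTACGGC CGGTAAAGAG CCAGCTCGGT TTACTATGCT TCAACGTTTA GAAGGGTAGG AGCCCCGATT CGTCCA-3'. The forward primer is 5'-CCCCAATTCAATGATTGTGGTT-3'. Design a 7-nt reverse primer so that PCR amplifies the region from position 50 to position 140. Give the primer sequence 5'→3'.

The product's 3' end on the top strand is position 140.
The reverse primer anneals to the top strand over positions 134–140, i.e. to GCTCGGT.
Its sequence written 5'→3' is the reverse complement: ACCGAGC.

5'-ACCGAGC-3'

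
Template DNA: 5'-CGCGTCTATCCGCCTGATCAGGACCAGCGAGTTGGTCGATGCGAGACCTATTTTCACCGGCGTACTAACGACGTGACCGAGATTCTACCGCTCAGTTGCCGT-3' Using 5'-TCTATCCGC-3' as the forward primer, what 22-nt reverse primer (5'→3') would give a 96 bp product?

The forward primer binds at positions 5–13, so a 96 bp product ends at position 5 + 96 − 1 = 100.
The reverse primer anneals to the top strand over positions 79–100, i.e. to GAGATTCTACCGCTCAGTTGCC.
Its sequence written 5'→3' is the reverse complement: GGCAACTGAGCGGTAGAATCTC.

5'-GGCAACTGAGCGGTAGAATCTC-3'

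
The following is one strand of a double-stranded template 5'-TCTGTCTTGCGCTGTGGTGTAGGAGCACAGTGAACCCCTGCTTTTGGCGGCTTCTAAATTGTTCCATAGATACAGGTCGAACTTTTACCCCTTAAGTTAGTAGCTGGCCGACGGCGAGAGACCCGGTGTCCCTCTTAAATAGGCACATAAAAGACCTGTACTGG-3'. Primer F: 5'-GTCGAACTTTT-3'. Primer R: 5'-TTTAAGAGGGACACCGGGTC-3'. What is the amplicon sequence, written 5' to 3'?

5'-GTCGAACTTTTACCCCTTAAGTTAGTAGCTGGCCGACGGCGAGAGACCCGGTGTCCCTCTTAAA-3'

The forward primer matches the template at positions 76–86.
Taking the reverse complement of TTTAAGAGGGACACCGGGTC gives GACCCGGTGTCCCTCTTAAA, found at positions 120–139 on the template; the primer anneals here to the top strand with its 3' end pointing upstream.
The product is the template from position 76 through 139 (64 bp).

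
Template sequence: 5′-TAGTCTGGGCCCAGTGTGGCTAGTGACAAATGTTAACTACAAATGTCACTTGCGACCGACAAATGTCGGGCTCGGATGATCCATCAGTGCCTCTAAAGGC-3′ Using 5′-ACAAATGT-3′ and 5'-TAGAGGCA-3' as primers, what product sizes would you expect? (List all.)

70 bp, 57 bp, 37 bp

The forward primer ACAAATGT matches the top strand at positions 26–33, 39–46, 59–66.
The reverse primer's reverse complement is TGCCTCTA, matching at positions 88–95.
Each forward site pairs with the reverse site to give a product ending at position 95: sizes 70, 57, 37 bp.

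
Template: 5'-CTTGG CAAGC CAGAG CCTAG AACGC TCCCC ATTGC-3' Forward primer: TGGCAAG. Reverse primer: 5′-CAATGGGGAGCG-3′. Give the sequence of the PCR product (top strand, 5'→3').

Scanning the template, TGGCAAG occurs at positions 3–9; this primer anneals to the bottom strand there with its 3' end pointing downstream.
Taking the reverse complement of CAATGGGGAGCG gives CGCTCCCCATTG, found at positions 23–34 on the template; the primer anneals here to the top strand with its 3' end pointing upstream.
The product is the template from position 3 through 34 (32 bp).

5'-TGGCAAGCCAGAGCCTAGAACGCTCCCCATTG-3'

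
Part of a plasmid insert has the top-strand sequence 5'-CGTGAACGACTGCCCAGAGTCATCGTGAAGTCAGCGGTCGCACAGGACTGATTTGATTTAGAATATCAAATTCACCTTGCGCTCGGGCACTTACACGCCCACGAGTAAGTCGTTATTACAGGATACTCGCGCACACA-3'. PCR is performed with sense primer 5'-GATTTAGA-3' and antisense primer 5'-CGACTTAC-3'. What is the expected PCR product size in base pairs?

Forward primer GATTTAGA is found on the top strand at positions 55–62.
Reverse complement of the reverse primer: GTAAGTCG. This occurs on the top strand at positions 105–112.
Amplicon spans positions 55–112: 58 bp.

58 bp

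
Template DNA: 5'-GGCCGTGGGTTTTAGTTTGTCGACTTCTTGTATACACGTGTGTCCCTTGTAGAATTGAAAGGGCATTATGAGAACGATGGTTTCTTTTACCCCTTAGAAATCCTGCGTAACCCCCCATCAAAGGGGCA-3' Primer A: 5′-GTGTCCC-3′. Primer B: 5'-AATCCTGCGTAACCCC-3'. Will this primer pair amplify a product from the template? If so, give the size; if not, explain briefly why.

Primer A (GTGTCCC) matches the top strand at positions 40–46 (3' end points downstream).
Primer B (AATCCTGCGTAACCCC) also matches the top strand directly, at positions 99–114 — its reverse complement GGGGTTACGCAGGATT is not present.
Both primers anneal to the bottom strand with 3' ends pointing the same way, so neither can prime synthesis back toward the other.

No product — both primers anneal to the same strand and extend in the same direction.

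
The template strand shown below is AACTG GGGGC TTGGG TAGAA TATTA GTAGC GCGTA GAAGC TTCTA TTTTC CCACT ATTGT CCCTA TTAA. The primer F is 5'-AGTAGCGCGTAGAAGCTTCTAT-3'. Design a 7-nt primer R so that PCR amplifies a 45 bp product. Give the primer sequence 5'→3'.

The forward primer binds at positions 25–46, so a 45 bp product ends at position 25 + 45 − 1 = 69.
The reverse primer anneals to the top strand over positions 63–69, i.e. to CTATTAA.
Its sequence written 5'→3' is the reverse complement: TTAATAG.

5'-TTAATAG-3'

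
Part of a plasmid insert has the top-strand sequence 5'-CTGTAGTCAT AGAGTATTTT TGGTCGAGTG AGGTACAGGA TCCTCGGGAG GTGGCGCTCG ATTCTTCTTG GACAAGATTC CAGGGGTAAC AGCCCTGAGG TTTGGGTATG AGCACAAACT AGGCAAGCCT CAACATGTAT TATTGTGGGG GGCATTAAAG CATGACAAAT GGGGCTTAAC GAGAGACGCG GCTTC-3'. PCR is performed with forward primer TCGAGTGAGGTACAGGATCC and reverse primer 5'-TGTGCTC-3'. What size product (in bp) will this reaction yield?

The forward primer matches the template at positions 24–43.
Taking the reverse complement of TGTGCTC gives GAGCACA, found at positions 110–116 on the template; the primer anneals here to the top strand with its 3' end pointing upstream.
Product length = (reverse-primer end) − (forward-primer start) + 1 = 116 − 24 + 1 = 93 bp.

93 bp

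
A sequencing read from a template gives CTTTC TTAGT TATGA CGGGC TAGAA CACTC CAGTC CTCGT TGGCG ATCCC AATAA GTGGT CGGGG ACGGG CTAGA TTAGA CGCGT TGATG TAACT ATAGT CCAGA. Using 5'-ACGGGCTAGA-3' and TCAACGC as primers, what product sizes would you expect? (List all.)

The forward primer ACGGGCTAGA matches the top strand at positions 15–24, 66–75.
The reverse primer's reverse complement is GCGTTGA, matching at positions 82–88.
Each forward site pairs with the reverse site to give a product ending at position 88: sizes 74, 23 bp.

74 bp, 23 bp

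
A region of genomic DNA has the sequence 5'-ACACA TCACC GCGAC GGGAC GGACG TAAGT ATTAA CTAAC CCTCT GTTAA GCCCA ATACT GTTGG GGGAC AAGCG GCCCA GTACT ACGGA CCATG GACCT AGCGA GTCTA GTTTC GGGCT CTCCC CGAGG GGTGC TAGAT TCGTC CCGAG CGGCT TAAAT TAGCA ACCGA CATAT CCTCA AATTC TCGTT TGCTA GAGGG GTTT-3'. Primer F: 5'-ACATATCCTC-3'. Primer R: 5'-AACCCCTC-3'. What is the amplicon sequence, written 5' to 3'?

5'-ACATATCCTCAAATTCTCGTTTGCTAGAGGGGTT-3'

The forward primer matches the template at positions 170–179.
Taking the reverse complement of AACCCCTC gives GAGGGGTT, found at positions 196–203 on the template; the primer anneals here to the top strand with its 3' end pointing upstream.
The product is the template from position 170 through 203 (34 bp).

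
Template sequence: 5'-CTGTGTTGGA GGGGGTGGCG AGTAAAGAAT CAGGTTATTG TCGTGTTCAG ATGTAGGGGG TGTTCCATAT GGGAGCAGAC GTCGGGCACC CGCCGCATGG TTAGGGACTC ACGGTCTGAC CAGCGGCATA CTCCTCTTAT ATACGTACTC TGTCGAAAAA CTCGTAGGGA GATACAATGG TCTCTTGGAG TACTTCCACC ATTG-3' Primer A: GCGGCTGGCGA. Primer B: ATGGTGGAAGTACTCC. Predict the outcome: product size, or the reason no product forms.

No product — primer A has no binding site in the template.

Primer A (GCGGCTGGCGA) does not match the top strand, and its reverse complement TCGCCAGCCGC does not match either.
With no annealing site for primer A, no amplification occurs.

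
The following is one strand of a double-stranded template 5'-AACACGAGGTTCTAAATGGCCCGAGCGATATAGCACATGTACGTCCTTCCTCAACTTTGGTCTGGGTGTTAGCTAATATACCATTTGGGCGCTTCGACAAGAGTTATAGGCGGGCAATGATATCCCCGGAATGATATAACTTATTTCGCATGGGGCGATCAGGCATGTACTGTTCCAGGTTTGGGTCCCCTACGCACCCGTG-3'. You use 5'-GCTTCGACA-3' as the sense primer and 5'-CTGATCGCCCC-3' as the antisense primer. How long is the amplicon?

The forward primer matches the template at positions 91–99.
Reverse complement of the reverse primer: GGGGCGATCAG. This occurs on the top strand at positions 152–162.
Amplicon spans positions 91–162: 72 bp.

72 bp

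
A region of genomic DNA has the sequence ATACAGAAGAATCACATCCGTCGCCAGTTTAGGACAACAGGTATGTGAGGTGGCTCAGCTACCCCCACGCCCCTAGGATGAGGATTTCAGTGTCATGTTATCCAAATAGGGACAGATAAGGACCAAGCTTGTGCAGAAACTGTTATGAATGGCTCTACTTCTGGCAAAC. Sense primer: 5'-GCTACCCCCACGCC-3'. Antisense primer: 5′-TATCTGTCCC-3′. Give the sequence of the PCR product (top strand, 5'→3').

Scanning the template, GCTACCCCCACGCC occurs at positions 58–71; this primer anneals to the bottom strand there with its 3' end pointing downstream.
Reverse complement of the reverse primer: GGGACAGATA. This occurs on the top strand at positions 109–118.
The product is the template from position 58 through 118 (61 bp).

5'-GCTACCCCCACGCCCCTAGGATGAGGATTTCAGTGTCATGTTATCCAAATAGGGACAGATA-3'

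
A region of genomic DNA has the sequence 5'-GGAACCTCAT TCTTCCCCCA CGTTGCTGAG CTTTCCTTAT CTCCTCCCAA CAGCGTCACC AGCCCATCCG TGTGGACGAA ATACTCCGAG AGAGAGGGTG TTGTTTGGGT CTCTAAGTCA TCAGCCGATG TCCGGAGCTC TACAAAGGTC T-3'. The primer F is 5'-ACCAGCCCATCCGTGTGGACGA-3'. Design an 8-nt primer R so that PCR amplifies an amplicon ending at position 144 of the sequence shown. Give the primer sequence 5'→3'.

The forward primer binds at positions 58–79; the product's 3' end on the top strand is position 144.
The reverse primer anneals to the top strand over positions 137–144, i.e. to GCTCTACA.
Its sequence written 5'→3' is the reverse complement: TGTAGAGC.

5'-TGTAGAGC-3'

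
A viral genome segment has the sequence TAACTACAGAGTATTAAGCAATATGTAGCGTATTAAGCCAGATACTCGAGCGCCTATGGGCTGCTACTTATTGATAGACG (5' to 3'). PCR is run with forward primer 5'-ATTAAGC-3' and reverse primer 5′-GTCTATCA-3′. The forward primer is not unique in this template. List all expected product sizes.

The forward primer ATTAAGC matches the top strand at positions 13–19, 32–38.
The reverse primer's reverse complement is TGATAGAC, matching at positions 72–79.
Each forward site pairs with the reverse site to give a product ending at position 79: sizes 67, 48 bp.

67 bp, 48 bp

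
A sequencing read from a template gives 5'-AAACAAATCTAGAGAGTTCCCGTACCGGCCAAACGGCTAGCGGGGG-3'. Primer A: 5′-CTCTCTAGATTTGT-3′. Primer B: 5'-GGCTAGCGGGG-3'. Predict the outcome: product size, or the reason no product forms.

Primer A (CTCTCTAGATTTGT) has reverse complement ACAAATCTAGAGAG, which matches the top strand at positions 3–16; primer A anneals to the top strand there with its 3' end pointing upstream toward position 3.
Primer B (GGCTAGCGGGG) matches the top strand directly at positions 35–45; it anneals to the bottom strand with its 3' end pointing downstream toward position 45.
The 3' ends diverge (primer A extends toward position 1, primer B toward position 46), so the primers never converge on a shared product.

No product — the primers' 3' ends point away from each other.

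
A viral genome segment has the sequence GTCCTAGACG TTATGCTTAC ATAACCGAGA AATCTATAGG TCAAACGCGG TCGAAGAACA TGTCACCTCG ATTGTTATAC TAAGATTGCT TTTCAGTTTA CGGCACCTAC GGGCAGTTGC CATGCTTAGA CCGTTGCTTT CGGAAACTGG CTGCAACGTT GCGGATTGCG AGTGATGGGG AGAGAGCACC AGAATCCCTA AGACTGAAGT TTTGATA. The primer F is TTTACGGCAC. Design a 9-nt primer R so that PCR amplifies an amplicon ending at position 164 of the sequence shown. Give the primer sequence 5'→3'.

5'-CCGCAACGT-3'

The forward primer binds at positions 97–106; the product's 3' end on the top strand is position 164.
The reverse primer anneals to the top strand over positions 156–164, i.e. to ACGTTGCGG.
Its sequence written 5'→3' is the reverse complement: CCGCAACGT.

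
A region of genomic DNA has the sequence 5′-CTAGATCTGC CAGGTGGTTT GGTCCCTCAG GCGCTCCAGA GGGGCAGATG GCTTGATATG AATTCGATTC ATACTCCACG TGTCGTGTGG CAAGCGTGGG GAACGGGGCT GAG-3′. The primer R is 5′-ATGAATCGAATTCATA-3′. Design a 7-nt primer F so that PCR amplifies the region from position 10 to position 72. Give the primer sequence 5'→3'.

5'-CCAGGTG-3'

The reverse primer's reverse complement TATGAATTCGATTCAT matches the template at positions 57–72; the product starts at position 10.
The forward primer is identical to the top strand over positions 10–16: CCAGGTG.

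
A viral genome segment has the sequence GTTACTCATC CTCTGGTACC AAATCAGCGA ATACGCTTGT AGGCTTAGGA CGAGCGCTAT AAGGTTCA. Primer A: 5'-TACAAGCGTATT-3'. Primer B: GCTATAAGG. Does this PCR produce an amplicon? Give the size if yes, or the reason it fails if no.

No product — the primers' 3' ends point away from each other.

Primer A (TACAAGCGTATT) has reverse complement AATACGCTTGTA, which matches the top strand at positions 30–41; primer A anneals to the top strand there with its 3' end pointing upstream toward position 30.
Primer B (GCTATAAGG) matches the top strand directly at positions 56–64; it anneals to the bottom strand with its 3' end pointing downstream toward position 64.
The 3' ends diverge (primer A extends toward position 1, primer B toward position 68), so the primers never converge on a shared product.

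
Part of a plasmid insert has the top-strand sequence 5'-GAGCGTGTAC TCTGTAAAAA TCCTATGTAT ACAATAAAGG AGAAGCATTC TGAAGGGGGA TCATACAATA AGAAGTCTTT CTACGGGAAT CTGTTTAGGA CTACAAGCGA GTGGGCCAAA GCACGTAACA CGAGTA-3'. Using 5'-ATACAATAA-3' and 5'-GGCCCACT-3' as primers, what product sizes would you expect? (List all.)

89 bp, 55 bp

The forward primer ATACAATAA matches the top strand at positions 29–37, 63–71.
The reverse primer's reverse complement is AGTGGGCC, matching at positions 110–117.
Each forward site pairs with the reverse site to give a product ending at position 117: sizes 89, 55 bp.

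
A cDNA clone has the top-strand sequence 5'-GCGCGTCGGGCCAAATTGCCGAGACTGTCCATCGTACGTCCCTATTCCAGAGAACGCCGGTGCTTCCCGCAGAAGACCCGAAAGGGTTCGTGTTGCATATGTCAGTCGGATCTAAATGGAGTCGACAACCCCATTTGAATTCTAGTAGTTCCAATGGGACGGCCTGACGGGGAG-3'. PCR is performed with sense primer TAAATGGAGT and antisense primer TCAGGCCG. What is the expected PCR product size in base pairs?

Scanning the template, TAAATGGAGT occurs at positions 113–122; this primer anneals to the bottom strand there with its 3' end pointing downstream.
Taking the reverse complement of TCAGGCCG gives CGGCCTGA, found at positions 160–167 on the template; the primer anneals here to the top strand with its 3' end pointing upstream.
The product runs from position 113 to position 167, so its length is 167 − 113 + 1 = 55 bp.

55 bp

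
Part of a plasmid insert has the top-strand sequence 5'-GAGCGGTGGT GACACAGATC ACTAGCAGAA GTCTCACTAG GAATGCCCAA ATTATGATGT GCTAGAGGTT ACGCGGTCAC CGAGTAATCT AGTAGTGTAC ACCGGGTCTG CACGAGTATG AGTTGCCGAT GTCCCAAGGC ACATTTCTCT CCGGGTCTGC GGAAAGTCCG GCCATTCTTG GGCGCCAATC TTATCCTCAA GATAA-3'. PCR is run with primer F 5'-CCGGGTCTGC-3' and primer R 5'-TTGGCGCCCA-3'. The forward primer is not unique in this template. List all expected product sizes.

The forward primer CCGGGTCTGC matches the top strand at positions 102–111, 151–160.
The reverse primer's reverse complement is TGGGCGCCAA, matching at positions 179–188.
Each forward site pairs with the reverse site to give a product ending at position 188: sizes 87, 38 bp.

87 bp, 38 bp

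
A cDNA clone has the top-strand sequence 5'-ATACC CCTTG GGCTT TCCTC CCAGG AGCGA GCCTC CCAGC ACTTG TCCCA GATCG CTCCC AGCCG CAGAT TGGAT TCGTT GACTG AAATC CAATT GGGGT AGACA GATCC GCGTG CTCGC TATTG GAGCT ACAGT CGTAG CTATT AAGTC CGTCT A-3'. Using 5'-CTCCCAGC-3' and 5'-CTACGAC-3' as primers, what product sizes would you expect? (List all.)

108 bp, 85 bp

The forward primer CTCCCAGC matches the top strand at positions 33–40, 56–63.
The reverse primer's reverse complement is GTCGTAG, matching at positions 134–140.
Each forward site pairs with the reverse site to give a product ending at position 140: sizes 108, 85 bp.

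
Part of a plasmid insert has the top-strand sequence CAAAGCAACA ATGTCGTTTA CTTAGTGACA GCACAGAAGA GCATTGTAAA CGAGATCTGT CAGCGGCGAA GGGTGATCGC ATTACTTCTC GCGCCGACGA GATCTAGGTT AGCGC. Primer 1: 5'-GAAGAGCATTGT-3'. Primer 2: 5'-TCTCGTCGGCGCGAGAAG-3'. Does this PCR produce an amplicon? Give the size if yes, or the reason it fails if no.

Primer 1 (GAAGAGCATTGT) matches the top strand at positions 36–47; it acts as a forward primer.
Primer 2's reverse complement is CTTCTCGCGCCGACGAGA, matching the top strand at positions 85–102; it acts as a reverse primer.
The 3' ends face each other across positions 36–102, giving a 67 bp product.

Yes — a 67 bp product.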